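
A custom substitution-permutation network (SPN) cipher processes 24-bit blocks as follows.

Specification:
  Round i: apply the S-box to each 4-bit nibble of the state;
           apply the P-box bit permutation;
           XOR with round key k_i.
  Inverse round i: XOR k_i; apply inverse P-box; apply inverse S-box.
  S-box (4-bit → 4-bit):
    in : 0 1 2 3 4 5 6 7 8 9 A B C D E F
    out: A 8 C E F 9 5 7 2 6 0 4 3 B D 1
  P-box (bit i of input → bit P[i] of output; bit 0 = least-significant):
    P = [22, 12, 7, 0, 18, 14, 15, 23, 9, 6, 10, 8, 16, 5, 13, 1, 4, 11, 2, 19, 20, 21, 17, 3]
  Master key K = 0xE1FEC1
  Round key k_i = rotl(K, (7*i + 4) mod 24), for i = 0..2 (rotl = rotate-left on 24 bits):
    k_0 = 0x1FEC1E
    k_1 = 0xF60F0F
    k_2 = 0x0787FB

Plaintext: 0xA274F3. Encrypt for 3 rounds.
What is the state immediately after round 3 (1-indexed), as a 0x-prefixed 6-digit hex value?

s_0 = plaintext = 0xA274F3
s_1 = Round(s_0, k_0) = 0x12DBFB
s_2 = Round(s_1, k_1) = 0xFB0BA1
s_3 = Round(s_2, k_2) = 0x1783DC

0x1783DC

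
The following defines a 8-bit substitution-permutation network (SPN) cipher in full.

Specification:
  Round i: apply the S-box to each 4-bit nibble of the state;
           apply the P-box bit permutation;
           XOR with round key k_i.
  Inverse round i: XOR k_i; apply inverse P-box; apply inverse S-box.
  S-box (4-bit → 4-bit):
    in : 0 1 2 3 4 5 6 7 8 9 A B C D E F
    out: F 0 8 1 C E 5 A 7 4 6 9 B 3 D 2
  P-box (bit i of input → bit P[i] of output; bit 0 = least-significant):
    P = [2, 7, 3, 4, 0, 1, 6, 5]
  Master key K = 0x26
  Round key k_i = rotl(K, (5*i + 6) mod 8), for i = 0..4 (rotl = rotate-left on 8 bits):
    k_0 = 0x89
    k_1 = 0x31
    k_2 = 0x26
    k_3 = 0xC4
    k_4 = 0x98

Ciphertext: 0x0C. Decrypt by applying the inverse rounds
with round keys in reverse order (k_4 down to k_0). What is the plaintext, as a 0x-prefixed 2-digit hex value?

s_0 = ciphertext = 0x0C
s_1 = InvRound(s_0, k_4) = 0x1C
s_2 = InvRound(s_1, k_3) = 0x95
s_3 = InvRound(s_2, k_2) = 0xC7
s_4 = InvRound(s_3, k_1) = 0x5C
s_5 = InvRound(s_4, k_0) = 0x6C

0x6C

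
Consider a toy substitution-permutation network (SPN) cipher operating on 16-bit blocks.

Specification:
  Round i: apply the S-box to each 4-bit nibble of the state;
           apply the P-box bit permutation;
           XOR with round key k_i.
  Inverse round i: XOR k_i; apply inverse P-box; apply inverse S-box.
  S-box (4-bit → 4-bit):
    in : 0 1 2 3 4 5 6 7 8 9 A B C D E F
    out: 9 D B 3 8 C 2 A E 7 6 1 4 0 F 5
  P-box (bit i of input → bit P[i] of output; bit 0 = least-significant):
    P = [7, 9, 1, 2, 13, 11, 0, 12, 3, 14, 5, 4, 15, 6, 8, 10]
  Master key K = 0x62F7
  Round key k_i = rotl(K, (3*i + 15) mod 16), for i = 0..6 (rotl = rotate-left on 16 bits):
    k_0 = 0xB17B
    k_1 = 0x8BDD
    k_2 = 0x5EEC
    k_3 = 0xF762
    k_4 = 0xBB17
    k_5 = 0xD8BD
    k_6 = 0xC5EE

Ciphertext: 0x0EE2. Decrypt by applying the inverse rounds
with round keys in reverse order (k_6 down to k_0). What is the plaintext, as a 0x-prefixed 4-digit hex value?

0x3D10

s_0 = ciphertext = 0x0EE2
s_1 = InvRound(s_0, k_6) = 0xF367
s_2 = InvRound(s_1, k_5) = 0xA039
s_3 = InvRound(s_2, k_4) = 0xCF78
s_4 = InvRound(s_3, k_3) = 0xD02C
s_5 = InvRound(s_4, k_2) = 0x2D63
s_6 = InvRound(s_5, k_1) = 0x01BE
s_7 = InvRound(s_6, k_0) = 0x3D10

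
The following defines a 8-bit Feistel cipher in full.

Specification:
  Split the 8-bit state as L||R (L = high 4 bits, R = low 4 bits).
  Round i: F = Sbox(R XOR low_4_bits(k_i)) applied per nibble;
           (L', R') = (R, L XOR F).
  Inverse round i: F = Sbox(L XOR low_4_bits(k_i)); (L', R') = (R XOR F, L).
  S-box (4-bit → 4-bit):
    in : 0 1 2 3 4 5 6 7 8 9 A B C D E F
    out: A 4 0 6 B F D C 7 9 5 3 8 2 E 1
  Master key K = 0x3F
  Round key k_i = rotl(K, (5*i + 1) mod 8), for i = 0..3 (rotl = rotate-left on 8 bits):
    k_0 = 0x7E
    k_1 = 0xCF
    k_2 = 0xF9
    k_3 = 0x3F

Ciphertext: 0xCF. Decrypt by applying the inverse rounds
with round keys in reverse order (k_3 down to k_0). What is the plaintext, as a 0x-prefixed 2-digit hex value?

s_0 = ciphertext = 0xCF
s_1 = InvRound(s_0, k_3) = 0x9C
s_2 = InvRound(s_1, k_2) = 0x69
s_3 = InvRound(s_2, k_1) = 0x06
s_4 = InvRound(s_3, k_0) = 0x80

0x80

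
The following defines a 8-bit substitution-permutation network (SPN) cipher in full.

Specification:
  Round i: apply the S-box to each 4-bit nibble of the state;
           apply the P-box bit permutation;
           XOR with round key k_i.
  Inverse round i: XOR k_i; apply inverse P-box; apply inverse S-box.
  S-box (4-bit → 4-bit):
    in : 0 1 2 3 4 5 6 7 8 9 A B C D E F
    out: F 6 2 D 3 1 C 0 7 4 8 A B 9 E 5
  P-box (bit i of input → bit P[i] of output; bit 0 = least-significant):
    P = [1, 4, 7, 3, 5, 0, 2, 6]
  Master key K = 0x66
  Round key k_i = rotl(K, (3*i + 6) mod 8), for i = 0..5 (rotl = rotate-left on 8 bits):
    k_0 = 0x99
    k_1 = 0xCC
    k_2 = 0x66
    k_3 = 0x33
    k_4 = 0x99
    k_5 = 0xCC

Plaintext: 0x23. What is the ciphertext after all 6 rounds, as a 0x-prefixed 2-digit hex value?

0xAB

s_0 = plaintext = 0x23
s_1 = Round(s_0, k_0) = 0x12
s_2 = Round(s_1, k_1) = 0xD9
s_3 = Round(s_2, k_2) = 0x86
s_4 = Round(s_3, k_3) = 0x9E
s_5 = Round(s_4, k_4) = 0x05
s_6 = Round(s_5, k_5) = 0xAB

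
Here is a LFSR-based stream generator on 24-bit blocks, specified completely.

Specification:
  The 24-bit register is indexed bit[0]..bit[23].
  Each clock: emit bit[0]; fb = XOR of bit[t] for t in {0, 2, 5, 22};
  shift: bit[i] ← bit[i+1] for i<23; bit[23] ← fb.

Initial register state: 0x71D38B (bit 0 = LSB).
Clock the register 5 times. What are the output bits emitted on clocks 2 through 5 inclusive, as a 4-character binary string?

1010

reg_0 = 0x71D38B
clock 1: out=1, reg = 0x38E9C5
clock 2: out=1, reg = 0x1C74E2
clock 3: out=0, reg = 0x8E3A71
clock 4: out=1, reg = 0x471D38
clock 5: out=0, reg = 0x238E9C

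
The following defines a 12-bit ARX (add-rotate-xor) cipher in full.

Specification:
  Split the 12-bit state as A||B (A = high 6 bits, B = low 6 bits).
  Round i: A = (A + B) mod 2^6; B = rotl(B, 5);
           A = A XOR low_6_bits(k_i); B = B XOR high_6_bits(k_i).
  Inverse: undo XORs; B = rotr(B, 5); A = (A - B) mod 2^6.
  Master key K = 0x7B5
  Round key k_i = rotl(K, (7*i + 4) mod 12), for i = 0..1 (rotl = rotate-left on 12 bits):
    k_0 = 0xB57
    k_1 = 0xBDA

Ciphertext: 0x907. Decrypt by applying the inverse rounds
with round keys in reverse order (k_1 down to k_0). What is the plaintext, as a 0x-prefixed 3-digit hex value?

s_0 = ciphertext = 0x907
s_1 = InvRound(s_0, k_1) = 0xB51
s_2 = InvRound(s_1, k_0) = 0x079

0x079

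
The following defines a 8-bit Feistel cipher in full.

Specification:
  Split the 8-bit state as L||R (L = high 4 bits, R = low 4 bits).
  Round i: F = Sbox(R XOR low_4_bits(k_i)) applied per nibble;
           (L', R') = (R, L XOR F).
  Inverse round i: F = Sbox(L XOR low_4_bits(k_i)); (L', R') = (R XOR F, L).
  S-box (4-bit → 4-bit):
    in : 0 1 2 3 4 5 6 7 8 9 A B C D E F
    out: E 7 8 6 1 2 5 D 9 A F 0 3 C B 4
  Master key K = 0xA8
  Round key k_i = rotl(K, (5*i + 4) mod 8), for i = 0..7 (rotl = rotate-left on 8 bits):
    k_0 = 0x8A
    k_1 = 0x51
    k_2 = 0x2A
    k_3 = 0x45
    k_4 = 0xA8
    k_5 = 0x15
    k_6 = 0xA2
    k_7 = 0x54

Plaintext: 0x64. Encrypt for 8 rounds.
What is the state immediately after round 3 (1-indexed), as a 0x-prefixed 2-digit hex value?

s_0 = plaintext = 0x64
s_1 = Round(s_0, k_0) = 0x4D
s_2 = Round(s_1, k_1) = 0xD7
s_3 = Round(s_2, k_2) = 0x71
s_4 = Round(s_3, k_3) = 0x16
s_5 = Round(s_4, k_4) = 0x6A
s_6 = Round(s_5, k_5) = 0xA2
s_7 = Round(s_6, k_6) = 0x24
s_8 = Round(s_7, k_7) = 0x4C

0x71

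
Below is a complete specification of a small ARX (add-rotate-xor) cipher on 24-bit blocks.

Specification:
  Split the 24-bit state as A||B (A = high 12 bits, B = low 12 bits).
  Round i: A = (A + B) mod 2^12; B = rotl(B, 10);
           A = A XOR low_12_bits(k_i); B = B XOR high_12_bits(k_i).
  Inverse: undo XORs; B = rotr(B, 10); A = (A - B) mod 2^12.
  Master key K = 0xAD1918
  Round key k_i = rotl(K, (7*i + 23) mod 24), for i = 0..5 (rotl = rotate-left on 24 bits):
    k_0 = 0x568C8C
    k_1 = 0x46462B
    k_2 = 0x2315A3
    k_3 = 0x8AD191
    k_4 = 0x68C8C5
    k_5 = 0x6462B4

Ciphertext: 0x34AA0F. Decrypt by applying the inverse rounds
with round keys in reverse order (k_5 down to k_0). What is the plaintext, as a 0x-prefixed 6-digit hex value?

s_0 = ciphertext = 0x34AA0F
s_1 = InvRound(s_0, k_5) = 0x0D7127
s_2 = InvRound(s_1, k_4) = 0x965EAD
s_3 = InvRound(s_2, k_3) = 0x0F3801
s_4 = InvRound(s_3, k_2) = 0xC8E8C2
s_5 = InvRound(s_4, k_1) = 0x80A29B
s_6 = InvRound(s_5, k_0) = 0x4B9FCD

0x4B9FCD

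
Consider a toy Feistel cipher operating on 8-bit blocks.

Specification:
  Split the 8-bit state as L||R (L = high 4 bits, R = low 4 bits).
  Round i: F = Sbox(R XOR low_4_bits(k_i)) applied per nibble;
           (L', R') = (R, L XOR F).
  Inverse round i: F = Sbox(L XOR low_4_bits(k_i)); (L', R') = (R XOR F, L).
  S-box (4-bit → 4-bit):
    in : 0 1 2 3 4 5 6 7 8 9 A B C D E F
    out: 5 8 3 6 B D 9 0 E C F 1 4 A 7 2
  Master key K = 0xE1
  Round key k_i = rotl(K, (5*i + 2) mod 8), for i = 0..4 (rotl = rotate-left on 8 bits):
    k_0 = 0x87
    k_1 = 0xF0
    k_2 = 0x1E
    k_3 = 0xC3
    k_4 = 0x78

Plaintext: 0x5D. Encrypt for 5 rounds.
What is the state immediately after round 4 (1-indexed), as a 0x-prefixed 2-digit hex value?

0xE8

s_0 = plaintext = 0x5D
s_1 = Round(s_0, k_0) = 0xDA
s_2 = Round(s_1, k_1) = 0xA2
s_3 = Round(s_2, k_2) = 0x2E
s_4 = Round(s_3, k_3) = 0xE8
s_5 = Round(s_4, k_4) = 0x8B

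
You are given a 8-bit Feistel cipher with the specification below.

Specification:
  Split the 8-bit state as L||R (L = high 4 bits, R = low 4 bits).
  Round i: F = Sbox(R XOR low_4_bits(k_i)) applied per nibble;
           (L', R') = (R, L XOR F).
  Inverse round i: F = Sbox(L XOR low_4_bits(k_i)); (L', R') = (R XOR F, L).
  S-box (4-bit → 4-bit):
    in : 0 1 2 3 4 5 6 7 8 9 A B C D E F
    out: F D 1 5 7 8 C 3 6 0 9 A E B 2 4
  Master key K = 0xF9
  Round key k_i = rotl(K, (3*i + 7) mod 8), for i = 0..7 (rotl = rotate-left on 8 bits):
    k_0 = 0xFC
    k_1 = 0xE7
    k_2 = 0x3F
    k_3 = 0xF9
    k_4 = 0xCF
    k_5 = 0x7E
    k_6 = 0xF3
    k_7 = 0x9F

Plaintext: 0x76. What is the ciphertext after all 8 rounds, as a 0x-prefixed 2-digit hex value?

s_0 = plaintext = 0x76
s_1 = Round(s_0, k_0) = 0x6E
s_2 = Round(s_1, k_1) = 0xE6
s_3 = Round(s_2, k_2) = 0x6E
s_4 = Round(s_3, k_3) = 0xE5
s_5 = Round(s_4, k_4) = 0x57
s_6 = Round(s_5, k_5) = 0x75
s_7 = Round(s_6, k_6) = 0x5B
s_8 = Round(s_7, k_7) = 0xB2

0xB2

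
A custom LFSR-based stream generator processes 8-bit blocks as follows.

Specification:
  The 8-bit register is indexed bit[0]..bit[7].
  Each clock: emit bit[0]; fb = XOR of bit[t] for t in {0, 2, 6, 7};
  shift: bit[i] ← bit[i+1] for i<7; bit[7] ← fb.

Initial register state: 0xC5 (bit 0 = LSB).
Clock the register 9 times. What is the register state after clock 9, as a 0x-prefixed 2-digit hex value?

reg_0 = 0xC5
clock 1: out=1, reg = 0x62
clock 2: out=0, reg = 0xB1
clock 3: out=1, reg = 0x58
clock 4: out=0, reg = 0xAC
clock 5: out=0, reg = 0x56
clock 6: out=0, reg = 0x2B
clock 7: out=1, reg = 0x95
clock 8: out=1, reg = 0xCA
clock 9: out=0, reg = 0x65

0x65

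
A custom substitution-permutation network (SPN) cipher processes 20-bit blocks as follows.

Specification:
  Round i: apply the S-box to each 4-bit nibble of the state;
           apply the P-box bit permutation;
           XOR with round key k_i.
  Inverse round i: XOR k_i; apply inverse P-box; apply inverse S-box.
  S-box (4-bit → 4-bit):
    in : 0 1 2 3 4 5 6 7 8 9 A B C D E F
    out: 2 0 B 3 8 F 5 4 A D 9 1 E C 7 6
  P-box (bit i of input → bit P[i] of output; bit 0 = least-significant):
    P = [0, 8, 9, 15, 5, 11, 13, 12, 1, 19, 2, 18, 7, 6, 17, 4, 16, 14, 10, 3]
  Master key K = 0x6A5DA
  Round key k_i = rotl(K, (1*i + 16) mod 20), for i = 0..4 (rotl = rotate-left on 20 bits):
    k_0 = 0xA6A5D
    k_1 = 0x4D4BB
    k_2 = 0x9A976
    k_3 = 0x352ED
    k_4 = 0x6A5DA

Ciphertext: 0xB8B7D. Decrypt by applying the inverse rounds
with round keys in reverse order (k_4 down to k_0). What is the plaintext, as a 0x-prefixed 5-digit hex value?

0x3E86F

s_0 = ciphertext = 0xB8B7D
s_1 = InvRound(s_0, k_4) = 0x6B5E6
s_2 = InvRound(s_1, k_3) = 0x51A75
s_3 = InvRound(s_2, k_2) = 0x112D5
s_4 = InvRound(s_3, k_1) = 0x509BD
s_5 = InvRound(s_4, k_0) = 0x3E86F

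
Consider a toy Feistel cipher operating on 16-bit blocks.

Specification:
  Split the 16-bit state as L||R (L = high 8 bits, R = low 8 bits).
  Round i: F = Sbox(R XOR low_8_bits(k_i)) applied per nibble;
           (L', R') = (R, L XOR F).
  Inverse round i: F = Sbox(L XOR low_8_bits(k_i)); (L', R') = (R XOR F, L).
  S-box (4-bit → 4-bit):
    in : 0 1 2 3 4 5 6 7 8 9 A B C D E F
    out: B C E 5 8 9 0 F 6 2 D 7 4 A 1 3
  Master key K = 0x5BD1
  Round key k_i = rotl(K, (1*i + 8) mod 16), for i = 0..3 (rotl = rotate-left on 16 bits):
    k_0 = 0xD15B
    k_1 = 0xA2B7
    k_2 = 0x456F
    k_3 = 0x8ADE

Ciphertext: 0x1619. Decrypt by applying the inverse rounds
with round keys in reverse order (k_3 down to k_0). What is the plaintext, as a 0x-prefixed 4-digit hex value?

s_0 = ciphertext = 0x1619
s_1 = InvRound(s_0, k_3) = 0x5F16
s_2 = InvRound(s_1, k_2) = 0x4D5F
s_3 = InvRound(s_2, k_1) = 0x624D
s_4 = InvRound(s_3, k_0) = 0x1F62

0x1F62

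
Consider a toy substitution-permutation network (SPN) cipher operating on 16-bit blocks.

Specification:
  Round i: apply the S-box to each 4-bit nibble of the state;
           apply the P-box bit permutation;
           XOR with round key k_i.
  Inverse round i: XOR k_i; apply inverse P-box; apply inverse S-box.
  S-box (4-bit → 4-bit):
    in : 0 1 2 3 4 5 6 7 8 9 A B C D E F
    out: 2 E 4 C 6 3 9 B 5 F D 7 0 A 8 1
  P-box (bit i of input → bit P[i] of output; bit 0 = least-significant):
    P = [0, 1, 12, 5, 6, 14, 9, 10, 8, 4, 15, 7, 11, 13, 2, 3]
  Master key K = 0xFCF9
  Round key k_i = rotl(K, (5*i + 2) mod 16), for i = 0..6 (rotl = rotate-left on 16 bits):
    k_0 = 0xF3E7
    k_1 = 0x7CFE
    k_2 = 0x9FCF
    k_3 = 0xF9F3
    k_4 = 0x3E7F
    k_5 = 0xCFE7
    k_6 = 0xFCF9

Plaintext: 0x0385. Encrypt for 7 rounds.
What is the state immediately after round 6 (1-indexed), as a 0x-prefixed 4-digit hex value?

s_0 = plaintext = 0x0385
s_1 = Round(s_0, k_0) = 0x5124
s_2 = Round(s_1, k_1) = 0xC66C
s_3 = Round(s_2, k_2) = 0x9A0F
s_4 = Round(s_3, k_3) = 0x107E
s_5 = Round(s_4, k_4) = 0x5A03
s_6 = Round(s_5, k_5) = 0x3647
s_7 = Round(s_6, k_6) = 0xBF56

0x3647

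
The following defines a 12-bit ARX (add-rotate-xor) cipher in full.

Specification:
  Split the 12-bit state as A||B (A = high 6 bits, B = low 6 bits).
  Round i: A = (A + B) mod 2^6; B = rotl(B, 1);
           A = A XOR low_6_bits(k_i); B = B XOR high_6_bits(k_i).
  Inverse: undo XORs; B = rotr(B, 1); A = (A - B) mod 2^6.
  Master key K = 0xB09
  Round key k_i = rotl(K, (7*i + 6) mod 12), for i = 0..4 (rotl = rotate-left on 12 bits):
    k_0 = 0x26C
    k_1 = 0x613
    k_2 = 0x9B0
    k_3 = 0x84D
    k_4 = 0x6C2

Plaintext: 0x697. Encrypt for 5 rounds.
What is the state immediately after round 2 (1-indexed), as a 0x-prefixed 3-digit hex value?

0x5D7

s_0 = plaintext = 0x697
s_1 = Round(s_0, k_0) = 0x767
s_2 = Round(s_1, k_1) = 0x5D7
s_3 = Round(s_2, k_2) = 0x788
s_4 = Round(s_3, k_3) = 0xAF1
s_5 = Round(s_4, k_4) = 0x7B8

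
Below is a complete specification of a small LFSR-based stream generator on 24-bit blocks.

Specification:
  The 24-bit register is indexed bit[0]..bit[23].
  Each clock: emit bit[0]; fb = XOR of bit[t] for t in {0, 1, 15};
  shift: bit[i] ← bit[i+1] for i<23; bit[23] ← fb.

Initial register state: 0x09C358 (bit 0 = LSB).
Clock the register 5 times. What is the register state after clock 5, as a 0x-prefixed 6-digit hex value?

0x384E1A

reg_0 = 0x09C358
clock 1: out=0, reg = 0x84E1AC
clock 2: out=0, reg = 0xC270D6
clock 3: out=0, reg = 0xE1386B
clock 4: out=1, reg = 0x709C35
clock 5: out=1, reg = 0x384E1A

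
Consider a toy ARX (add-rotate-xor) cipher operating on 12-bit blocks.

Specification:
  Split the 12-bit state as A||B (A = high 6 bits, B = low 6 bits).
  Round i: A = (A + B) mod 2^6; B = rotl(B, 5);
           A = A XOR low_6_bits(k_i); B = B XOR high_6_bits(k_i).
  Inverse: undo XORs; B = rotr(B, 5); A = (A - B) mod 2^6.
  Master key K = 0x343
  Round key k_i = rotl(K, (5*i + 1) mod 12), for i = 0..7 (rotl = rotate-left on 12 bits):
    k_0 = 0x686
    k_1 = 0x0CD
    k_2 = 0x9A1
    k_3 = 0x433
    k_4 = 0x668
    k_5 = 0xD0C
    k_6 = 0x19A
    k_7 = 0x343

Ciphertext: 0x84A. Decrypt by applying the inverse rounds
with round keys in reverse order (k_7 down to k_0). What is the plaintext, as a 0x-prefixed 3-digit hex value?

s_0 = ciphertext = 0x84A
s_1 = InvRound(s_0, k_7) = 0x50E
s_2 = InvRound(s_1, k_6) = 0xF90
s_3 = InvRound(s_2, k_5) = 0xA49
s_4 = InvRound(s_3, k_4) = 0x860
s_5 = InvRound(s_4, k_3) = 0xC61
s_6 = InvRound(s_5, k_2) = 0x08E
s_7 = InvRound(s_6, k_1) = 0xD5A
s_8 = InvRound(s_7, k_0) = 0xCC0

0xCC0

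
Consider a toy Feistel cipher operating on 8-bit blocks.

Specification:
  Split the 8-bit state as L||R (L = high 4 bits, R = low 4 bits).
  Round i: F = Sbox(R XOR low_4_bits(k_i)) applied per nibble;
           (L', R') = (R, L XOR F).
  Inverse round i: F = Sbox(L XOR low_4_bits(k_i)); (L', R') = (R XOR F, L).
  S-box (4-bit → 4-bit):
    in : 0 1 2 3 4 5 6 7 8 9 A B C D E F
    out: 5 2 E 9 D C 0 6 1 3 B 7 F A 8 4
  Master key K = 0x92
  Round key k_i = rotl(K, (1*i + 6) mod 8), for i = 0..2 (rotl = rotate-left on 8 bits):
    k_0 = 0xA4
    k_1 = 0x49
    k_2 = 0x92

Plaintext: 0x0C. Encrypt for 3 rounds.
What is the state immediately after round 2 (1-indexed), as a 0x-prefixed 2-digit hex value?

s_0 = plaintext = 0x0C
s_1 = Round(s_0, k_0) = 0xC1
s_2 = Round(s_1, k_1) = 0x1D
s_3 = Round(s_2, k_2) = 0xD5

0x1D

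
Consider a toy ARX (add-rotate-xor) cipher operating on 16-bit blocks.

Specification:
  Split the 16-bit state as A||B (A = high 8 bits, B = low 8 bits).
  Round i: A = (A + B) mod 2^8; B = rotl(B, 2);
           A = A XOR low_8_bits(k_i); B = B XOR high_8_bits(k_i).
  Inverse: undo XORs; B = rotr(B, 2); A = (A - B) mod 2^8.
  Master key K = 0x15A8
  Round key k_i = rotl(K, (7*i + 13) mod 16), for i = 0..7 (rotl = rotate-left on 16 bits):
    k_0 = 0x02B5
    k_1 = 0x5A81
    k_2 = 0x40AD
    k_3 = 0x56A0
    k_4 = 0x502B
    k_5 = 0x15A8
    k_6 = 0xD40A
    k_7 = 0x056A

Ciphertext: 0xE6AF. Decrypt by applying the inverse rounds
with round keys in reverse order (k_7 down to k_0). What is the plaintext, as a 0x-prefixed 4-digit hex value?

0xE0CE

s_0 = ciphertext = 0xE6AF
s_1 = InvRound(s_0, k_7) = 0xE2AA
s_2 = InvRound(s_1, k_6) = 0x499F
s_3 = InvRound(s_2, k_5) = 0x3FA2
s_4 = InvRound(s_3, k_4) = 0x58BC
s_5 = InvRound(s_4, k_3) = 0x3EBA
s_6 = InvRound(s_5, k_2) = 0xD5BE
s_7 = InvRound(s_6, k_1) = 0x1B39
s_8 = InvRound(s_7, k_0) = 0xE0CE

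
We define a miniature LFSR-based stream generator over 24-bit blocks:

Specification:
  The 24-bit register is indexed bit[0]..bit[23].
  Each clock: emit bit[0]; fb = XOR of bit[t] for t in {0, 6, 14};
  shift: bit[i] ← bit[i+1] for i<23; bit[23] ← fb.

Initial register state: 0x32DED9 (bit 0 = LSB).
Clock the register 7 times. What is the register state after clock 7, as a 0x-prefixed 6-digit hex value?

reg_0 = 0x32DED9
clock 1: out=1, reg = 0x996F6C
clock 2: out=0, reg = 0x4CB7B6
clock 3: out=0, reg = 0x265BDB
clock 4: out=1, reg = 0x932DED
clock 5: out=1, reg = 0x4996F6
clock 6: out=0, reg = 0xA4CB7B
clock 7: out=1, reg = 0xD265BD

0xD265BD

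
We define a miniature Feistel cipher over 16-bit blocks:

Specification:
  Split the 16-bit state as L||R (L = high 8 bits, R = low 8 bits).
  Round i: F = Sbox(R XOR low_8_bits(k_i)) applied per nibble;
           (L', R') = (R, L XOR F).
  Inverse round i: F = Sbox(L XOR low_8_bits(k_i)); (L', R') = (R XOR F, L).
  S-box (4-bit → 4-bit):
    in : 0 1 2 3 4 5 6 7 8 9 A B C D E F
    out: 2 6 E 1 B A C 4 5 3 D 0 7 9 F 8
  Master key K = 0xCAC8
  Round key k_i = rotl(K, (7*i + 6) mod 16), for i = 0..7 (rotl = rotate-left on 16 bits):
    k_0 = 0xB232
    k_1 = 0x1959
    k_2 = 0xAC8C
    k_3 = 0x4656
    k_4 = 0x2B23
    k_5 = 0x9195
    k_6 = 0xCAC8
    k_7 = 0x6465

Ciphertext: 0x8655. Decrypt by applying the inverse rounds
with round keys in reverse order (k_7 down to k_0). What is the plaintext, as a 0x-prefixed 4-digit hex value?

0xD7FE

s_0 = ciphertext = 0x8655
s_1 = InvRound(s_0, k_7) = 0xA486
s_2 = InvRound(s_1, k_6) = 0x41A4
s_3 = InvRound(s_2, k_5) = 0x3F41
s_4 = InvRound(s_3, k_4) = 0x263F
s_5 = InvRound(s_4, k_3) = 0x7D26
s_6 = InvRound(s_5, k_2) = 0xA07D
s_7 = InvRound(s_6, k_1) = 0xFEA0
s_8 = InvRound(s_7, k_0) = 0xD7FE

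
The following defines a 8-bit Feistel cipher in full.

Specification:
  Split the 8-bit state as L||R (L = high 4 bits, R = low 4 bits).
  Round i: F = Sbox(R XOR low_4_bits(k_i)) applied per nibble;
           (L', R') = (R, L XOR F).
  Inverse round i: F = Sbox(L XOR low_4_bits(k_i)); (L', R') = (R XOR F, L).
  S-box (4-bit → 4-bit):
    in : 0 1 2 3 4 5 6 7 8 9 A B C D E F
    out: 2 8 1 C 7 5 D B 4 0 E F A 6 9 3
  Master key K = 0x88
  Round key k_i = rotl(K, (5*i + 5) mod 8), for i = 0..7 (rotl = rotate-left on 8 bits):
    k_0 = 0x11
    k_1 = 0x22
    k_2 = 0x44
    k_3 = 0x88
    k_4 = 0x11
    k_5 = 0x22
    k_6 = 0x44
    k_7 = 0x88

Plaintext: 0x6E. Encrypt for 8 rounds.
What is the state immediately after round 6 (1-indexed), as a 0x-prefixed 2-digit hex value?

s_0 = plaintext = 0x6E
s_1 = Round(s_0, k_0) = 0xE5
s_2 = Round(s_1, k_1) = 0x55
s_3 = Round(s_2, k_2) = 0x5D
s_4 = Round(s_3, k_3) = 0xD0
s_5 = Round(s_4, k_4) = 0x05
s_6 = Round(s_5, k_5) = 0x5B
s_7 = Round(s_6, k_6) = 0xB6
s_8 = Round(s_7, k_7) = 0x62

0x5B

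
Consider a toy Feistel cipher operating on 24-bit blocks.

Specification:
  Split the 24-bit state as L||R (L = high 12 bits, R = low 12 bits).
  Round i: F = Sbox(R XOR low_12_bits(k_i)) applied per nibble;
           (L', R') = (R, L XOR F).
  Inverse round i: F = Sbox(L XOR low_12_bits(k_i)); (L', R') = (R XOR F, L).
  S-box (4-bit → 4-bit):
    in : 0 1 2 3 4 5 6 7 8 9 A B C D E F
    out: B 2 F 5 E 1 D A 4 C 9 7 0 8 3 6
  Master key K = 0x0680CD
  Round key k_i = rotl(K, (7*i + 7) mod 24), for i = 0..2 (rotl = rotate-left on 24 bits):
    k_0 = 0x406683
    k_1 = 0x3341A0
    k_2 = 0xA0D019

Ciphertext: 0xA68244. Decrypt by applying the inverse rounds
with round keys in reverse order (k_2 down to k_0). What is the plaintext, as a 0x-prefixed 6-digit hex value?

s_0 = ciphertext = 0xA68244
s_1 = InvRound(s_0, k_2) = 0xBE6A68
s_2 = InvRound(s_1, k_1) = 0x385BE6
s_3 = InvRound(s_2, k_0) = 0xA5B385

0xA5B385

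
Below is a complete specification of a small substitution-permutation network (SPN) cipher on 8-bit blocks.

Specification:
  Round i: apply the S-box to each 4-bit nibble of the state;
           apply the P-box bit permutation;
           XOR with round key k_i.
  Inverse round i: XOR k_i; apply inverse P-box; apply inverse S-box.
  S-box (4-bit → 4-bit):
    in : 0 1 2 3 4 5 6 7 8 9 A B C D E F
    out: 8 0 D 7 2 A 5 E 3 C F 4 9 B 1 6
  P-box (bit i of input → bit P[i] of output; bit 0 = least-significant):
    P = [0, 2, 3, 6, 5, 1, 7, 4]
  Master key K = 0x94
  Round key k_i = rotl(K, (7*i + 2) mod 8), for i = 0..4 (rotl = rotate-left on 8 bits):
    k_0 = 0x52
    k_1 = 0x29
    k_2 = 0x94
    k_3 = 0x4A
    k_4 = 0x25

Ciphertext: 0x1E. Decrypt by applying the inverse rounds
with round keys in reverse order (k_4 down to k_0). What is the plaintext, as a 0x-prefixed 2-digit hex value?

s_0 = ciphertext = 0x1E
s_1 = InvRound(s_0, k_4) = 0xD6
s_2 = InvRound(s_1, k_3) = 0x9F
s_3 = InvRound(s_2, k_2) = 0x46
s_4 = InvRound(s_3, k_1) = 0x8A
s_5 = InvRound(s_4, k_0) = 0x99

0x99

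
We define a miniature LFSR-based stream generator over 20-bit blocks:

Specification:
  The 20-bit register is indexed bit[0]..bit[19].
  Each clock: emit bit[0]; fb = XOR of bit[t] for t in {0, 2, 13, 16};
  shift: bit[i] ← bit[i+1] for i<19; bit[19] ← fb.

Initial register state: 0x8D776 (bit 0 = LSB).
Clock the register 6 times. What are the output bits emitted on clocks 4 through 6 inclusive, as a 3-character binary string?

reg_0 = 0x8D776
clock 1: out=0, reg = 0xC6BBB
clock 2: out=1, reg = 0x635DD
clock 3: out=1, reg = 0xB1AEE
clock 4: out=0, reg = 0x58D77
clock 5: out=1, reg = 0xAC6BB
clock 6: out=1, reg = 0xD635D

011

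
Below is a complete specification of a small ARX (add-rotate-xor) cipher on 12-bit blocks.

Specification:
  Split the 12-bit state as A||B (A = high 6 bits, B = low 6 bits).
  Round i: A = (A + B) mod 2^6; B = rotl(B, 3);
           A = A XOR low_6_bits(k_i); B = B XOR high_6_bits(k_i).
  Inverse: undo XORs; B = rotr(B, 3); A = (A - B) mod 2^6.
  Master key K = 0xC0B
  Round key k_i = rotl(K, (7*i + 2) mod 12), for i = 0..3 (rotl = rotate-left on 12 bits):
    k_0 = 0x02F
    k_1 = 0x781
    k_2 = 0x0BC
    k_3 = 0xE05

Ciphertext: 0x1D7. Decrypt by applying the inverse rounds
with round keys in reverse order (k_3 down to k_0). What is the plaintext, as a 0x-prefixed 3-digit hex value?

s_0 = ciphertext = 0x1D7
s_1 = InvRound(s_0, k_3) = 0x17D
s_2 = InvRound(s_1, k_2) = 0xEBF
s_3 = InvRound(s_2, k_1) = 0xBCC
s_4 = InvRound(s_3, k_0) = 0x7E1

0x7E1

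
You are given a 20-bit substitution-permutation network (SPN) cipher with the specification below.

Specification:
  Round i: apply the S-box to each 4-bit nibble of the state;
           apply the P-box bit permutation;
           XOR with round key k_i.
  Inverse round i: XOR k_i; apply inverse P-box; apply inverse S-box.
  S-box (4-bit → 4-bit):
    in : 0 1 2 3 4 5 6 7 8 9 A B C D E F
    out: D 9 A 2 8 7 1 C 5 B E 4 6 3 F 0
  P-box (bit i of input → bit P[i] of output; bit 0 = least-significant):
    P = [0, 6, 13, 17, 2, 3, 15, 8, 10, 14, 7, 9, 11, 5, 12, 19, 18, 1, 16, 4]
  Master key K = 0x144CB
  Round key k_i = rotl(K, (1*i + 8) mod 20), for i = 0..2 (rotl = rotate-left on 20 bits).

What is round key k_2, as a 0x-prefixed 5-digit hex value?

K = 0x144CB
k_0 = rotl(K, (1*0+8) mod 20) = rotl(K, 8) = 0x4CB14
k_1 = rotl(K, (1*1+8) mod 20) = rotl(K, 9) = 0x99628
k_2 = rotl(K, (1*2+8) mod 20) = rotl(K, 10) = 0x32C51

0x32C51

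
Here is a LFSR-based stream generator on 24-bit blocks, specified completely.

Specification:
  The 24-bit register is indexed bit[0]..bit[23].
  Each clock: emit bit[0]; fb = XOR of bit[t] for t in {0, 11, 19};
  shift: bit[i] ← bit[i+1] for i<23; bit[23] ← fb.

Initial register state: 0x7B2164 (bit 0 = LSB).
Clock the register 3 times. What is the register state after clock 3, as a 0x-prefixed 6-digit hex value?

0xEF642C

reg_0 = 0x7B2164
clock 1: out=0, reg = 0xBD90B2
clock 2: out=0, reg = 0xDEC859
clock 3: out=1, reg = 0xEF642C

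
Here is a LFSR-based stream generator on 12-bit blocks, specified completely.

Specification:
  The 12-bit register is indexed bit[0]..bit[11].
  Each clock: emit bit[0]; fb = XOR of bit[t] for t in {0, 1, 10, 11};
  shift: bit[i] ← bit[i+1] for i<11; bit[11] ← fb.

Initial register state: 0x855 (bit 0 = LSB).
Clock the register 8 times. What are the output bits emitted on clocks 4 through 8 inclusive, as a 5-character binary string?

reg_0 = 0x855
clock 1: out=1, reg = 0x42A
clock 2: out=0, reg = 0x215
clock 3: out=1, reg = 0x90A
clock 4: out=0, reg = 0x485
clock 5: out=1, reg = 0x242
clock 6: out=0, reg = 0x921
clock 7: out=1, reg = 0x490
clock 8: out=0, reg = 0xA48

01010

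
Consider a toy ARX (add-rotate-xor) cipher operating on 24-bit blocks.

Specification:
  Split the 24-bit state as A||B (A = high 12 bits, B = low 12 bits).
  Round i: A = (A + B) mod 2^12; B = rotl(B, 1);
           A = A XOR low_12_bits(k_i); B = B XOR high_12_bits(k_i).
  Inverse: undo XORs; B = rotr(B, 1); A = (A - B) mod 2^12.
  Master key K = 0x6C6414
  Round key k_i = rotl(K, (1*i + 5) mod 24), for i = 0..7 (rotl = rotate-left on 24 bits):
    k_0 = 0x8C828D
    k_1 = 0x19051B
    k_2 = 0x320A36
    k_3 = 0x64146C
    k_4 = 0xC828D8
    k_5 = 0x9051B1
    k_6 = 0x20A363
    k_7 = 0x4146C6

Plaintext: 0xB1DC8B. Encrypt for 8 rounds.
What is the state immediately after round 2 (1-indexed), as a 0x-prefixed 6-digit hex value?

s_0 = plaintext = 0xB1DC8B
s_1 = Round(s_0, k_0) = 0x5251DF
s_2 = Round(s_1, k_1) = 0x21F22E
s_3 = Round(s_2, k_2) = 0xE7B77C
s_4 = Round(s_3, k_3) = 0x19B8B9
s_5 = Round(s_4, k_4) = 0x28CDF1
s_6 = Round(s_5, k_5) = 0x1CC2E6
s_7 = Round(s_6, k_6) = 0x7D17C6
s_8 = Round(s_7, k_7) = 0x951B98

0x21F22E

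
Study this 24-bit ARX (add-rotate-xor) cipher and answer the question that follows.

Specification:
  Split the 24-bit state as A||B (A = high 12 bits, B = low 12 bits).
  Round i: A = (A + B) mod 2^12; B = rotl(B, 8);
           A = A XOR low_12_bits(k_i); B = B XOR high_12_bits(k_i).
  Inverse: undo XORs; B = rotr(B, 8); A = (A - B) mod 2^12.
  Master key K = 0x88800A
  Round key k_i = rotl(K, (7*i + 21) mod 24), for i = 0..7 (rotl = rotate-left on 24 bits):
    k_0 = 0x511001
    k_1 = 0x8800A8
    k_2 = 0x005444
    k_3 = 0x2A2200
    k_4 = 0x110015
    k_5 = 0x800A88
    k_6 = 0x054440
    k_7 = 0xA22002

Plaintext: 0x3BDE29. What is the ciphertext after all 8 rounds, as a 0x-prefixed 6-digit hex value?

s_0 = plaintext = 0x3BDE29
s_1 = Round(s_0, k_0) = 0x1E7CF3
s_2 = Round(s_1, k_1) = 0xE72B4F
s_3 = Round(s_2, k_2) = 0xD85FB1
s_4 = Round(s_3, k_3) = 0xF36359
s_5 = Round(s_4, k_4) = 0x29A825
s_6 = Round(s_5, k_5) = 0x037D82
s_7 = Round(s_6, k_6) = 0x9F928C
s_8 = Round(s_7, k_7) = 0xC8760A

0xC8760A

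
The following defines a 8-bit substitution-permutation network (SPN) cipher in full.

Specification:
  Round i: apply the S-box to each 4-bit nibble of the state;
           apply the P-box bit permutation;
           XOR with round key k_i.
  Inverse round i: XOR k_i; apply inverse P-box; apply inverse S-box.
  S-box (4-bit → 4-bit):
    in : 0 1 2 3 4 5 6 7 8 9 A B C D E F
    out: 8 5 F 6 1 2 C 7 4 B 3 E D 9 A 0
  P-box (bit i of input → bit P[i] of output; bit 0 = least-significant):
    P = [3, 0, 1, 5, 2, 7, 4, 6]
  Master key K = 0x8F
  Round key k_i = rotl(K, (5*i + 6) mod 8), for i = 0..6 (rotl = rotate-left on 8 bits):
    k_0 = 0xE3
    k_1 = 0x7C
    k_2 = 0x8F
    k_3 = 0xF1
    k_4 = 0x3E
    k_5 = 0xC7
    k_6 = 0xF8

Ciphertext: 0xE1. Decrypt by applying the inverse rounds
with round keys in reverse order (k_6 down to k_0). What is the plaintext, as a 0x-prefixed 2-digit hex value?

0x81

s_0 = ciphertext = 0xE1
s_1 = InvRound(s_0, k_6) = 0x8A
s_2 = InvRound(s_1, k_5) = 0xDA
s_3 = InvRound(s_2, k_4) = 0x90
s_4 = InvRound(s_3, k_3) = 0x0E
s_5 = InvRound(s_4, k_2) = 0x55
s_6 = InvRound(s_5, k_1) = 0xF9
s_7 = InvRound(s_6, k_0) = 0x81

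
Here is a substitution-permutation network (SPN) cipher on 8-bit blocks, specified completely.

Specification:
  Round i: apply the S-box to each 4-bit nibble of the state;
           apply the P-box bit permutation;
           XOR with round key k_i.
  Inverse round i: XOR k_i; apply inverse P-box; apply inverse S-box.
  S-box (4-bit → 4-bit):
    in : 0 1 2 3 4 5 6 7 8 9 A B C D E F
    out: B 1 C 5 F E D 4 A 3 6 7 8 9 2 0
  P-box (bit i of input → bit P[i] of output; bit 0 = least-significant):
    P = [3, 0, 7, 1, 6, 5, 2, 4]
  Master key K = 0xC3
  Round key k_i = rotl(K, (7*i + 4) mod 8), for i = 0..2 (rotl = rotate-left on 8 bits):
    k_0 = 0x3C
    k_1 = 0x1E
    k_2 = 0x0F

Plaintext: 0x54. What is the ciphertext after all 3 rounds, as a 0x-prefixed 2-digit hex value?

0xA1

s_0 = plaintext = 0x54
s_1 = Round(s_0, k_0) = 0x83
s_2 = Round(s_1, k_1) = 0xA6
s_3 = Round(s_2, k_2) = 0xA1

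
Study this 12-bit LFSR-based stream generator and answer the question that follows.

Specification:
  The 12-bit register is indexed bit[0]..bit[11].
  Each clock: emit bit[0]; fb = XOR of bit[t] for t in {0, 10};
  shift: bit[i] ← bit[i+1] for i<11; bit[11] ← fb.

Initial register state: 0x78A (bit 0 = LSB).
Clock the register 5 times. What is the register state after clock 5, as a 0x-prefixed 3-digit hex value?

reg_0 = 0x78A
clock 1: out=0, reg = 0xBC5
clock 2: out=1, reg = 0xDE2
clock 3: out=0, reg = 0xEF1
clock 4: out=1, reg = 0x778
clock 5: out=0, reg = 0xBBC

0xBBC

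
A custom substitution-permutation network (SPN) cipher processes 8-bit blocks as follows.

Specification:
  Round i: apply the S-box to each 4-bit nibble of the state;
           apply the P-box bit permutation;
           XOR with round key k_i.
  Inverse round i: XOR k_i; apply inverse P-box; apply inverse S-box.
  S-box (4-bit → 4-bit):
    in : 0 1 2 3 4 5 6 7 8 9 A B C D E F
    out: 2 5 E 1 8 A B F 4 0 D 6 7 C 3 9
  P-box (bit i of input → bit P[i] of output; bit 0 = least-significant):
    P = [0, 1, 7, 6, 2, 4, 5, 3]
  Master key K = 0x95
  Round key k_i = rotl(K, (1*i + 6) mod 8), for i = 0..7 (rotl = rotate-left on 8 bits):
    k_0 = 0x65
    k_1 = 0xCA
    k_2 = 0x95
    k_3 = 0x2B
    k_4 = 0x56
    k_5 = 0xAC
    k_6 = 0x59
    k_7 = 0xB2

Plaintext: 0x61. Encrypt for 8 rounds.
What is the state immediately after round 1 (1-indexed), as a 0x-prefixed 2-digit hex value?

s_0 = plaintext = 0x61
s_1 = Round(s_0, k_0) = 0xF8
s_2 = Round(s_1, k_1) = 0x46
s_3 = Round(s_2, k_2) = 0xDE
s_4 = Round(s_3, k_3) = 0x00
s_5 = Round(s_4, k_4) = 0x44
s_6 = Round(s_5, k_5) = 0xE4
s_7 = Round(s_6, k_6) = 0x0D
s_8 = Round(s_7, k_7) = 0x62

0xF8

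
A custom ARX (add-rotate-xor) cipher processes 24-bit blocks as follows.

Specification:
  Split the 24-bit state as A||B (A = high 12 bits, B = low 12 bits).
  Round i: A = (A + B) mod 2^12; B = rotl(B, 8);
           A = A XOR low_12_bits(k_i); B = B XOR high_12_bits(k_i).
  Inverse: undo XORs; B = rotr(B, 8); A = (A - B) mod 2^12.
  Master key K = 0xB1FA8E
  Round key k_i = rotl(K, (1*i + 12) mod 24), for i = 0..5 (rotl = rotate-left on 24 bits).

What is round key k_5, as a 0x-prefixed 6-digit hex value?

K = 0xB1FA8E
k_0 = rotl(K, (1*0+12) mod 24) = rotl(K, 12) = 0xA8EB1F
k_1 = rotl(K, (1*1+12) mod 24) = rotl(K, 13) = 0x51D63F
k_2 = rotl(K, (1*2+12) mod 24) = rotl(K, 14) = 0xA3AC7E
k_3 = rotl(K, (1*3+12) mod 24) = rotl(K, 15) = 0x4758FD
k_4 = rotl(K, (1*4+12) mod 24) = rotl(K, 16) = 0x8EB1FA
k_5 = rotl(K, (1*5+12) mod 24) = rotl(K, 17) = 0x1D63F5

0x1D63F5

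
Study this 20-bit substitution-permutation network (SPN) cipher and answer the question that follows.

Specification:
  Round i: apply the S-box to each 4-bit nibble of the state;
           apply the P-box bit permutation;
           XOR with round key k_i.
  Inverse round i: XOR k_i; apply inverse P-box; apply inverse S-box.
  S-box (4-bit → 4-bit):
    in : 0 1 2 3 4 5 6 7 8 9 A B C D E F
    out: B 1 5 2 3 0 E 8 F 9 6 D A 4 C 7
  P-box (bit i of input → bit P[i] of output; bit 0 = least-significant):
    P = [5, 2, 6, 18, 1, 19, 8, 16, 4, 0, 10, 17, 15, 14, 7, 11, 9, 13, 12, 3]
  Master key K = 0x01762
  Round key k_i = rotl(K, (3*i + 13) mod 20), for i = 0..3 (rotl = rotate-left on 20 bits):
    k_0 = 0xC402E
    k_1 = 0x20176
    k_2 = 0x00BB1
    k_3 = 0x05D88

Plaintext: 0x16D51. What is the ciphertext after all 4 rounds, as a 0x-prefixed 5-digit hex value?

s_0 = plaintext = 0x16D51
s_1 = Round(s_0, k_0) = 0xC0E8E
s_2 = Round(s_1, k_1) = 0xDEC3C
s_3 = Round(s_2, k_2) = 0xE1334
s_4 = Round(s_3, k_3) = 0x8CDA5

0x8CDA5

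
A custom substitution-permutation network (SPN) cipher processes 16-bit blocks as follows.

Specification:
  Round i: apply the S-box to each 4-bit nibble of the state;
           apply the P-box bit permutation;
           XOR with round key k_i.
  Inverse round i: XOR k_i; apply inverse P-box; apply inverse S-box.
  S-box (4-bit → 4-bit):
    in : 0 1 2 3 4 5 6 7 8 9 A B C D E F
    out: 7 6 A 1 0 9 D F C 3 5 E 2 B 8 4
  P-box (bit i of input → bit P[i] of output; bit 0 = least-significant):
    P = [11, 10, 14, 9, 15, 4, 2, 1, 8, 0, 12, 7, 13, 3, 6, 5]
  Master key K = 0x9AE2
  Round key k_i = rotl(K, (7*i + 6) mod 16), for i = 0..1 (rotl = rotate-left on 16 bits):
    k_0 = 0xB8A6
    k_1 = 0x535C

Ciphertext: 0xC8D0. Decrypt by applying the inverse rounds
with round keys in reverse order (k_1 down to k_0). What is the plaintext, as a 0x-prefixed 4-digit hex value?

0x31E7

s_0 = ciphertext = 0xC8D0
s_1 = InvRound(s_0, k_1) = 0xC6A5
s_2 = InvRound(s_1, k_0) = 0x31E7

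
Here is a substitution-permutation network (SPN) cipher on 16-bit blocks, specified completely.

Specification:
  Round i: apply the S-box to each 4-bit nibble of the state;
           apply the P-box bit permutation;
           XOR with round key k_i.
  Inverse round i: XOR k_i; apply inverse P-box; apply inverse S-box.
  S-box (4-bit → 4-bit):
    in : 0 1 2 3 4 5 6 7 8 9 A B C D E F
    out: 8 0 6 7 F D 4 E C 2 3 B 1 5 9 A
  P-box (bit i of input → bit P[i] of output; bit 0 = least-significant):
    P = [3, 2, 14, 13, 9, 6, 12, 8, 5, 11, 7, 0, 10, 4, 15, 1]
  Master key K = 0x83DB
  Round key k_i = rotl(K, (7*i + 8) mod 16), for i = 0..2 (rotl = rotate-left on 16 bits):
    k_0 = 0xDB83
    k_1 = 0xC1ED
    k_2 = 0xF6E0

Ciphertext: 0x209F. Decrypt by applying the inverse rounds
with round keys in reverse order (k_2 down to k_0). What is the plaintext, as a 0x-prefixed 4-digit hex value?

0x2B8C

s_0 = ciphertext = 0x209F
s_1 = InvRound(s_0, k_2) = 0x4E33
s_2 = InvRound(s_1, k_1) = 0x42BA
s_3 = InvRound(s_2, k_0) = 0x2B8C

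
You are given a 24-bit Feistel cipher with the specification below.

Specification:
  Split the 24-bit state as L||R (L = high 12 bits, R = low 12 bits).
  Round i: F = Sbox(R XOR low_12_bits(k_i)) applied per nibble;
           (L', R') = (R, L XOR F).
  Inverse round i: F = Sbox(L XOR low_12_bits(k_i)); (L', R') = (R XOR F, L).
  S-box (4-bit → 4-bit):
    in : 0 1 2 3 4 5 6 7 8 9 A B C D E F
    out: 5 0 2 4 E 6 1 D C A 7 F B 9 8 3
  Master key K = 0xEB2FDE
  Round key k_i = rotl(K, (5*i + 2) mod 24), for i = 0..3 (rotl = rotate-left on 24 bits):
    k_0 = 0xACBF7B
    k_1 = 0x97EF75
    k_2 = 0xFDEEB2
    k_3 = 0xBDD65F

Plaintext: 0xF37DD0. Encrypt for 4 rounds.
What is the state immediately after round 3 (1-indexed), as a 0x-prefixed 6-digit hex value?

s_0 = plaintext = 0xF37DD0
s_1 = Round(s_0, k_0) = 0xDD0D48
s_2 = Round(s_1, k_1) = 0xD48F99
s_3 = Round(s_2, k_2) = 0xF99D67
s_4 = Round(s_3, k_3) = 0xD670D5

0xF99D67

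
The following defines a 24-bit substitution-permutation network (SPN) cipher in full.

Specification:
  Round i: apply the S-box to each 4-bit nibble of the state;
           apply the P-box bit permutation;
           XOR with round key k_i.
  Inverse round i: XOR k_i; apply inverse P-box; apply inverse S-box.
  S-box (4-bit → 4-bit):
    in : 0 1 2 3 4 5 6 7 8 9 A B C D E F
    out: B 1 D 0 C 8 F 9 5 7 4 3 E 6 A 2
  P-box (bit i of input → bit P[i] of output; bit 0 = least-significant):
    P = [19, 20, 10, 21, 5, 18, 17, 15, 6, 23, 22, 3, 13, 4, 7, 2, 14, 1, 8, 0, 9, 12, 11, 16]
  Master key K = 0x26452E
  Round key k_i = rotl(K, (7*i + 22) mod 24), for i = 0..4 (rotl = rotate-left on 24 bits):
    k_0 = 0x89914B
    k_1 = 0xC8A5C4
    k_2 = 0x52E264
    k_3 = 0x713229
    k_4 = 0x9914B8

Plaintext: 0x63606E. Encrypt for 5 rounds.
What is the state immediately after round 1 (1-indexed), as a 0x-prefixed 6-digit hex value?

s_0 = plaintext = 0x63606E
s_1 = Round(s_0, k_0) = 0x3E2BB7
s_2 = Round(s_1, k_1) = 0x648523
s_3 = Round(s_2, k_2) = 0x5159CD
s_4 = Round(s_3, k_3) = 0xA6F66D
s_5 = Round(s_4, k_4) = 0x4FD9C3

0x3E2BB7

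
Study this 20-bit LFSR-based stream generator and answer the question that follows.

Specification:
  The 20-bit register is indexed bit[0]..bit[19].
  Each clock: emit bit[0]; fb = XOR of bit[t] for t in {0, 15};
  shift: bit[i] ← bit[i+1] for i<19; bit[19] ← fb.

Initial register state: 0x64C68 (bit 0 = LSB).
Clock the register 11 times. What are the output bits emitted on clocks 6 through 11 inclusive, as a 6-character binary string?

110001

reg_0 = 0x64C68
clock 1: out=0, reg = 0x32634
clock 2: out=0, reg = 0x1931A
clock 3: out=0, reg = 0x8C98D
clock 4: out=1, reg = 0x464C6
clock 5: out=0, reg = 0x23263
clock 6: out=1, reg = 0x91931
clock 7: out=1, reg = 0xC8C98
clock 8: out=0, reg = 0xE464C
clock 9: out=0, reg = 0x72326
clock 10: out=0, reg = 0x39193
clock 11: out=1, reg = 0x1C8C9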